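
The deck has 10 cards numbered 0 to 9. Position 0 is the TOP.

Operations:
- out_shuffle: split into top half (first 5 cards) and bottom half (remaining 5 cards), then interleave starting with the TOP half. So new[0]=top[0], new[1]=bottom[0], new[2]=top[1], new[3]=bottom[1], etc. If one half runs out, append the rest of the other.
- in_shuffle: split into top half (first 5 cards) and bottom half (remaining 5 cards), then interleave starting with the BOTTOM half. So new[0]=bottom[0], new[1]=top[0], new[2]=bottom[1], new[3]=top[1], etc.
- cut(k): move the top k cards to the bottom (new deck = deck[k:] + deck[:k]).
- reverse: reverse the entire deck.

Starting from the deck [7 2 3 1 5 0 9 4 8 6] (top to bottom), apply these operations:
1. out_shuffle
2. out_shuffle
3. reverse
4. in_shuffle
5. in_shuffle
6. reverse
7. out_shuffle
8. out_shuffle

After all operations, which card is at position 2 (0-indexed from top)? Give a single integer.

Answer: 9

Derivation:
After op 1 (out_shuffle): [7 0 2 9 3 4 1 8 5 6]
After op 2 (out_shuffle): [7 4 0 1 2 8 9 5 3 6]
After op 3 (reverse): [6 3 5 9 8 2 1 0 4 7]
After op 4 (in_shuffle): [2 6 1 3 0 5 4 9 7 8]
After op 5 (in_shuffle): [5 2 4 6 9 1 7 3 8 0]
After op 6 (reverse): [0 8 3 7 1 9 6 4 2 5]
After op 7 (out_shuffle): [0 9 8 6 3 4 7 2 1 5]
After op 8 (out_shuffle): [0 4 9 7 8 2 6 1 3 5]
Position 2: card 9.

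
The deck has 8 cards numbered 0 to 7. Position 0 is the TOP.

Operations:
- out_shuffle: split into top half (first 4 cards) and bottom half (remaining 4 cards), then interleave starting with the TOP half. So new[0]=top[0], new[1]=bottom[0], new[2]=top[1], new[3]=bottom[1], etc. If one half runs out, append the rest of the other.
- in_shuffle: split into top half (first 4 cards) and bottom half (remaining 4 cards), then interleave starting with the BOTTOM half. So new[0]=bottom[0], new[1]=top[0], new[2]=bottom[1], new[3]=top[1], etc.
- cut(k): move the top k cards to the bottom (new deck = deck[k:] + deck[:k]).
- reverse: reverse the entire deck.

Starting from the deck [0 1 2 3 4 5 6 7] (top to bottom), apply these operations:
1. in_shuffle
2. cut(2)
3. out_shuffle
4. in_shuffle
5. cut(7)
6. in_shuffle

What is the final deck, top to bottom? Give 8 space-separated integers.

After op 1 (in_shuffle): [4 0 5 1 6 2 7 3]
After op 2 (cut(2)): [5 1 6 2 7 3 4 0]
After op 3 (out_shuffle): [5 7 1 3 6 4 2 0]
After op 4 (in_shuffle): [6 5 4 7 2 1 0 3]
After op 5 (cut(7)): [3 6 5 4 7 2 1 0]
After op 6 (in_shuffle): [7 3 2 6 1 5 0 4]

Answer: 7 3 2 6 1 5 0 4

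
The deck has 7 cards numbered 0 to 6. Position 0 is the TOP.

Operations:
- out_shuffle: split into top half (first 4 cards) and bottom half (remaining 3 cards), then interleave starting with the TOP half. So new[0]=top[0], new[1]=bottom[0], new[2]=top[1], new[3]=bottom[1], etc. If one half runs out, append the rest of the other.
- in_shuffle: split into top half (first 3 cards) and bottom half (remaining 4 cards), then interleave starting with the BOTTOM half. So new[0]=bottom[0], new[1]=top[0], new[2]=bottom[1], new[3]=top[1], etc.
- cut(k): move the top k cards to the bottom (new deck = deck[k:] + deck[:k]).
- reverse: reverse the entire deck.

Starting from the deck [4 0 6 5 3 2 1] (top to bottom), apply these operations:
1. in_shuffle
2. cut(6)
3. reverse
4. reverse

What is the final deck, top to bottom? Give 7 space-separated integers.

After op 1 (in_shuffle): [5 4 3 0 2 6 1]
After op 2 (cut(6)): [1 5 4 3 0 2 6]
After op 3 (reverse): [6 2 0 3 4 5 1]
After op 4 (reverse): [1 5 4 3 0 2 6]

Answer: 1 5 4 3 0 2 6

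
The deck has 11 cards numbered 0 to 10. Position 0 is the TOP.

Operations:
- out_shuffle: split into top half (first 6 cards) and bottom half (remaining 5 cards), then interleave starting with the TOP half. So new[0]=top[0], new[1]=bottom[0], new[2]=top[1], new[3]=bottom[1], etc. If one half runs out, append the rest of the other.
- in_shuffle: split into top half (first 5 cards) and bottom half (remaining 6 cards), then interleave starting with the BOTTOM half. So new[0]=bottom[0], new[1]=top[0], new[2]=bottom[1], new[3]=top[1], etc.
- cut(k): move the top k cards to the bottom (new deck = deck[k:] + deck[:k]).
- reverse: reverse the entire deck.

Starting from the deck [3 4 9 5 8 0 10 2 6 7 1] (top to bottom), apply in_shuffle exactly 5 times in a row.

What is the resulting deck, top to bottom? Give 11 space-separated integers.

After op 1 (in_shuffle): [0 3 10 4 2 9 6 5 7 8 1]
After op 2 (in_shuffle): [9 0 6 3 5 10 7 4 8 2 1]
After op 3 (in_shuffle): [10 9 7 0 4 6 8 3 2 5 1]
After op 4 (in_shuffle): [6 10 8 9 3 7 2 0 5 4 1]
After op 5 (in_shuffle): [7 6 2 10 0 8 5 9 4 3 1]

Answer: 7 6 2 10 0 8 5 9 4 3 1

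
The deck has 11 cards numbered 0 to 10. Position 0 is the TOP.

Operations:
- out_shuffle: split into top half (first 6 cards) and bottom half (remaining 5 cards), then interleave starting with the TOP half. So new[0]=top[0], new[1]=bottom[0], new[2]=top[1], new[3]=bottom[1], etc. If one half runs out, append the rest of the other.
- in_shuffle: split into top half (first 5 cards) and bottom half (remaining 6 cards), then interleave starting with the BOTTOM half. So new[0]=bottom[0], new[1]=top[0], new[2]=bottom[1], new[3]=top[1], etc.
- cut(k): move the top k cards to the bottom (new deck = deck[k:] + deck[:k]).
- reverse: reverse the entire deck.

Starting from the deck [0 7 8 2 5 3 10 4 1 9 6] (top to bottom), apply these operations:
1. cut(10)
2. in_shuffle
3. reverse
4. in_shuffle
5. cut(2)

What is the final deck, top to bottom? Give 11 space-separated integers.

Answer: 10 2 0 1 3 8 6 4 5 7 9

Derivation:
After op 1 (cut(10)): [6 0 7 8 2 5 3 10 4 1 9]
After op 2 (in_shuffle): [5 6 3 0 10 7 4 8 1 2 9]
After op 3 (reverse): [9 2 1 8 4 7 10 0 3 6 5]
After op 4 (in_shuffle): [7 9 10 2 0 1 3 8 6 4 5]
After op 5 (cut(2)): [10 2 0 1 3 8 6 4 5 7 9]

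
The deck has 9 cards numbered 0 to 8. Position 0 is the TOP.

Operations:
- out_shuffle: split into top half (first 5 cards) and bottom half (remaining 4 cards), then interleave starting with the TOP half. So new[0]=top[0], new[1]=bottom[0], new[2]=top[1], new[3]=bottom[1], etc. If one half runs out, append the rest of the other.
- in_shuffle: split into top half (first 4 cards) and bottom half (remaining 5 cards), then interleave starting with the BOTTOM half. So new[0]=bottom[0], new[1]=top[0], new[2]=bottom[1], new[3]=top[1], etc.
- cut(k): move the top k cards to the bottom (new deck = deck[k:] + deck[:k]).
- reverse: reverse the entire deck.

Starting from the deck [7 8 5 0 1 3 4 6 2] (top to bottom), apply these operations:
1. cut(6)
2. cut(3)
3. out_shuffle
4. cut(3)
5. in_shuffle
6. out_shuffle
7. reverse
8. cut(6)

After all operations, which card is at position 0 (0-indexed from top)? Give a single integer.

Answer: 4

Derivation:
After op 1 (cut(6)): [4 6 2 7 8 5 0 1 3]
After op 2 (cut(3)): [7 8 5 0 1 3 4 6 2]
After op 3 (out_shuffle): [7 3 8 4 5 6 0 2 1]
After op 4 (cut(3)): [4 5 6 0 2 1 7 3 8]
After op 5 (in_shuffle): [2 4 1 5 7 6 3 0 8]
After op 6 (out_shuffle): [2 6 4 3 1 0 5 8 7]
After op 7 (reverse): [7 8 5 0 1 3 4 6 2]
After op 8 (cut(6)): [4 6 2 7 8 5 0 1 3]
Position 0: card 4.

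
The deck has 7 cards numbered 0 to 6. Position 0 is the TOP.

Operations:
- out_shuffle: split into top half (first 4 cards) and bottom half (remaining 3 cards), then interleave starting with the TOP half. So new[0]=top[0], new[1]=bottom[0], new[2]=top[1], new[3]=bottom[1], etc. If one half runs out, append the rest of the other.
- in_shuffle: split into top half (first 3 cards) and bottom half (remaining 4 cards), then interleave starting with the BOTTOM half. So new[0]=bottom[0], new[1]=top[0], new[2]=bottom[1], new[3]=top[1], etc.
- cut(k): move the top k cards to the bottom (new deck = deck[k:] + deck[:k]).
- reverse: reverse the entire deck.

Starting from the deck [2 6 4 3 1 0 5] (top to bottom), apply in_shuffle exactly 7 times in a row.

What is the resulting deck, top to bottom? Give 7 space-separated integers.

Answer: 3 2 1 6 0 4 5

Derivation:
After op 1 (in_shuffle): [3 2 1 6 0 4 5]
After op 2 (in_shuffle): [6 3 0 2 4 1 5]
After op 3 (in_shuffle): [2 6 4 3 1 0 5]
After op 4 (in_shuffle): [3 2 1 6 0 4 5]
After op 5 (in_shuffle): [6 3 0 2 4 1 5]
After op 6 (in_shuffle): [2 6 4 3 1 0 5]
After op 7 (in_shuffle): [3 2 1 6 0 4 5]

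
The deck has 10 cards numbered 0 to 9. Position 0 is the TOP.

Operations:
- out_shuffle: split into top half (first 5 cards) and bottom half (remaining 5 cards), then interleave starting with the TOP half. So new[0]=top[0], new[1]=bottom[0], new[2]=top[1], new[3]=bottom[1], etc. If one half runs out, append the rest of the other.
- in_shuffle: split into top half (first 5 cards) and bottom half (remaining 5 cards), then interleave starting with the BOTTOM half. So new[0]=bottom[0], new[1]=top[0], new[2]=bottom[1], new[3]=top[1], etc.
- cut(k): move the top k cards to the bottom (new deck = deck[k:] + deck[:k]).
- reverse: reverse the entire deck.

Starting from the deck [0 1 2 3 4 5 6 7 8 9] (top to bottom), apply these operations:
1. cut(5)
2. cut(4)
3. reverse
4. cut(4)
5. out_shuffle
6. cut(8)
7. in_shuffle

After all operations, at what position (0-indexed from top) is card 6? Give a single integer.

After op 1 (cut(5)): [5 6 7 8 9 0 1 2 3 4]
After op 2 (cut(4)): [9 0 1 2 3 4 5 6 7 8]
After op 3 (reverse): [8 7 6 5 4 3 2 1 0 9]
After op 4 (cut(4)): [4 3 2 1 0 9 8 7 6 5]
After op 5 (out_shuffle): [4 9 3 8 2 7 1 6 0 5]
After op 6 (cut(8)): [0 5 4 9 3 8 2 7 1 6]
After op 7 (in_shuffle): [8 0 2 5 7 4 1 9 6 3]
Card 6 is at position 8.

Answer: 8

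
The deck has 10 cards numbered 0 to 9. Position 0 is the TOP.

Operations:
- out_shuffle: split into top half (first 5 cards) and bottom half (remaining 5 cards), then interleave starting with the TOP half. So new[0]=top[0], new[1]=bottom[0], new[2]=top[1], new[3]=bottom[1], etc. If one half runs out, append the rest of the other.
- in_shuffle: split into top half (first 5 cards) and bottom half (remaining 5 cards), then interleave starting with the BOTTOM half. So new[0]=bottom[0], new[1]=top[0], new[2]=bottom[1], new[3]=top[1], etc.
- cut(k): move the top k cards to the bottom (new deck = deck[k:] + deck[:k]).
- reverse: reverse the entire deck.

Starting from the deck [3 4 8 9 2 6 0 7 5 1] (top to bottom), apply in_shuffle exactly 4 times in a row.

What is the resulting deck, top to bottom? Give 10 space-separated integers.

After op 1 (in_shuffle): [6 3 0 4 7 8 5 9 1 2]
After op 2 (in_shuffle): [8 6 5 3 9 0 1 4 2 7]
After op 3 (in_shuffle): [0 8 1 6 4 5 2 3 7 9]
After op 4 (in_shuffle): [5 0 2 8 3 1 7 6 9 4]

Answer: 5 0 2 8 3 1 7 6 9 4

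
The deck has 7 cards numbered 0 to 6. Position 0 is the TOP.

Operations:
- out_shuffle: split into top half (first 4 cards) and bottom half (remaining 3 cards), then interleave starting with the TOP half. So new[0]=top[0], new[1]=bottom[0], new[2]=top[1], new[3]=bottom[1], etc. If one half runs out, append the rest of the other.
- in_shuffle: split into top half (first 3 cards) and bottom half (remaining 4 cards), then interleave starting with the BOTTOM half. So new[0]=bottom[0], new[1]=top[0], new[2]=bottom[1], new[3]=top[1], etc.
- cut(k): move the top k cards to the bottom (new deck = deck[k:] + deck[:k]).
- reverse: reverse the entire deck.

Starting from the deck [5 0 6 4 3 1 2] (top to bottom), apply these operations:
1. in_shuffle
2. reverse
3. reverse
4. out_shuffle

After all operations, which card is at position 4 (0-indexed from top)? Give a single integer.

After op 1 (in_shuffle): [4 5 3 0 1 6 2]
After op 2 (reverse): [2 6 1 0 3 5 4]
After op 3 (reverse): [4 5 3 0 1 6 2]
After op 4 (out_shuffle): [4 1 5 6 3 2 0]
Position 4: card 3.

Answer: 3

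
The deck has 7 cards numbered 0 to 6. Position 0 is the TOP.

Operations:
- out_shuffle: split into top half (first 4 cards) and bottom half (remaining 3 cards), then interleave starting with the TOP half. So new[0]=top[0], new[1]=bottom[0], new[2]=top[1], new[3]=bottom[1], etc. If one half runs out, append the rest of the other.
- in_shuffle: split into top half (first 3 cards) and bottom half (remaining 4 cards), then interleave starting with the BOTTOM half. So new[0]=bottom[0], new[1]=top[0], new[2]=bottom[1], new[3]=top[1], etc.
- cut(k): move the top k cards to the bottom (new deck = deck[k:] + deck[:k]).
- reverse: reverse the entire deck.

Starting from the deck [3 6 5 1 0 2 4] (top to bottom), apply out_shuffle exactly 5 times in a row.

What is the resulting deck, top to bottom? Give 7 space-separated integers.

After op 1 (out_shuffle): [3 0 6 2 5 4 1]
After op 2 (out_shuffle): [3 5 0 4 6 1 2]
After op 3 (out_shuffle): [3 6 5 1 0 2 4]
After op 4 (out_shuffle): [3 0 6 2 5 4 1]
After op 5 (out_shuffle): [3 5 0 4 6 1 2]

Answer: 3 5 0 4 6 1 2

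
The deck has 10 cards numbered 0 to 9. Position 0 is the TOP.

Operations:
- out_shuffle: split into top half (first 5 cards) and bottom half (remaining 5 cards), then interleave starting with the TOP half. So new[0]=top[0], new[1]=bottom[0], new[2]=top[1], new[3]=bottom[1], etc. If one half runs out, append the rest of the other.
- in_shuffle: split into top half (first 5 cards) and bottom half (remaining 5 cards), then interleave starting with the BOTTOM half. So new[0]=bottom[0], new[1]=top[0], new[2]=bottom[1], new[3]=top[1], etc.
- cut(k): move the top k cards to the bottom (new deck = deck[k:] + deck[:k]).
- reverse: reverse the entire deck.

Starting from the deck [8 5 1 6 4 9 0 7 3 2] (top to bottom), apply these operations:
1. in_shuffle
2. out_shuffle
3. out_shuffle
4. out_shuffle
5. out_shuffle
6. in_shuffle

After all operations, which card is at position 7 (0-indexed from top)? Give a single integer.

After op 1 (in_shuffle): [9 8 0 5 7 1 3 6 2 4]
After op 2 (out_shuffle): [9 1 8 3 0 6 5 2 7 4]
After op 3 (out_shuffle): [9 6 1 5 8 2 3 7 0 4]
After op 4 (out_shuffle): [9 2 6 3 1 7 5 0 8 4]
After op 5 (out_shuffle): [9 7 2 5 6 0 3 8 1 4]
After op 6 (in_shuffle): [0 9 3 7 8 2 1 5 4 6]
Position 7: card 5.

Answer: 5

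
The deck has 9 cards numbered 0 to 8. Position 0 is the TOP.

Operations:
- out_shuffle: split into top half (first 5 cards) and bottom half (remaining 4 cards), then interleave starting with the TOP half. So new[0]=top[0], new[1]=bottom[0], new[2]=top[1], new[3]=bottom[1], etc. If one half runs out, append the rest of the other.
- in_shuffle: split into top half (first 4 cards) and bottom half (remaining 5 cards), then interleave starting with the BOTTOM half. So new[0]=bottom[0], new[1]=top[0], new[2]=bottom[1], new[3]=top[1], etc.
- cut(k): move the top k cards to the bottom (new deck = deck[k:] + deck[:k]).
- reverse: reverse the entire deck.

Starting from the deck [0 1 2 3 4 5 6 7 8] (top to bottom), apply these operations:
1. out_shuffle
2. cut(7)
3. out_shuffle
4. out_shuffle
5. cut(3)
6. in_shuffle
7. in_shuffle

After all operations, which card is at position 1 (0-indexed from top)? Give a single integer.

Answer: 1

Derivation:
After op 1 (out_shuffle): [0 5 1 6 2 7 3 8 4]
After op 2 (cut(7)): [8 4 0 5 1 6 2 7 3]
After op 3 (out_shuffle): [8 6 4 2 0 7 5 3 1]
After op 4 (out_shuffle): [8 7 6 5 4 3 2 1 0]
After op 5 (cut(3)): [5 4 3 2 1 0 8 7 6]
After op 6 (in_shuffle): [1 5 0 4 8 3 7 2 6]
After op 7 (in_shuffle): [8 1 3 5 7 0 2 4 6]
Position 1: card 1.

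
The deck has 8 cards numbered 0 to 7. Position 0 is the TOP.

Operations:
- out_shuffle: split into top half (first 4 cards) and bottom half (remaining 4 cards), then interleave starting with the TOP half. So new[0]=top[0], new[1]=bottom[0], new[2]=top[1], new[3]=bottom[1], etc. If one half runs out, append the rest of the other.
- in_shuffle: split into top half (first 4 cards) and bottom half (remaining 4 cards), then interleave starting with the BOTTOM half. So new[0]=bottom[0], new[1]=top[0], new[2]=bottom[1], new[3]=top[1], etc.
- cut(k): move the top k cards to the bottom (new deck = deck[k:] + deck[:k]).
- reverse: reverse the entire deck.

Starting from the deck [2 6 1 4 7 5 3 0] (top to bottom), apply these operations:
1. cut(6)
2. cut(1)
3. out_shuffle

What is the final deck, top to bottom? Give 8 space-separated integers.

After op 1 (cut(6)): [3 0 2 6 1 4 7 5]
After op 2 (cut(1)): [0 2 6 1 4 7 5 3]
After op 3 (out_shuffle): [0 4 2 7 6 5 1 3]

Answer: 0 4 2 7 6 5 1 3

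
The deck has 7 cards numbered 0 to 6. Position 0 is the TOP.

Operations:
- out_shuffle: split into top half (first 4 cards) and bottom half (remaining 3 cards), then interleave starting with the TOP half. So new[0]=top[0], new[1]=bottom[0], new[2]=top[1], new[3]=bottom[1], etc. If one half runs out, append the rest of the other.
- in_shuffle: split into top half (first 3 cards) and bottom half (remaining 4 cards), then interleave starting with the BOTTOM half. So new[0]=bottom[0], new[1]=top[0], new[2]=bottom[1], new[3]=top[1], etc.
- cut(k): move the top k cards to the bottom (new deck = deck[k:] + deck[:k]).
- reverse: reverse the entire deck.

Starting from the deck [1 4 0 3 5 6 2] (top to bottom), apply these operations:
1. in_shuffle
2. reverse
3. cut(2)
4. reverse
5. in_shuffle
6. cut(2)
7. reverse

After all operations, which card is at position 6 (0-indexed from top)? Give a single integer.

After op 1 (in_shuffle): [3 1 5 4 6 0 2]
After op 2 (reverse): [2 0 6 4 5 1 3]
After op 3 (cut(2)): [6 4 5 1 3 2 0]
After op 4 (reverse): [0 2 3 1 5 4 6]
After op 5 (in_shuffle): [1 0 5 2 4 3 6]
After op 6 (cut(2)): [5 2 4 3 6 1 0]
After op 7 (reverse): [0 1 6 3 4 2 5]
Position 6: card 5.

Answer: 5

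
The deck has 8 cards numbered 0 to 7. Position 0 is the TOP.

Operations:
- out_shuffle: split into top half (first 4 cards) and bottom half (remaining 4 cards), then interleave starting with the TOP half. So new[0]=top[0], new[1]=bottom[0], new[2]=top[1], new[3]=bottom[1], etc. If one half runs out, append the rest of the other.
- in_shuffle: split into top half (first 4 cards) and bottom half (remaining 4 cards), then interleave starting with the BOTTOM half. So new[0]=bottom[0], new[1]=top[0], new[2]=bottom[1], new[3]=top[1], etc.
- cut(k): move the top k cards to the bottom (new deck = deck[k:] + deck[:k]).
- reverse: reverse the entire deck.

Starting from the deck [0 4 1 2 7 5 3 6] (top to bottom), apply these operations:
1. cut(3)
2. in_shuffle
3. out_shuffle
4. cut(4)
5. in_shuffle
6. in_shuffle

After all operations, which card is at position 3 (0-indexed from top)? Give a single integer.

Answer: 0

Derivation:
After op 1 (cut(3)): [2 7 5 3 6 0 4 1]
After op 2 (in_shuffle): [6 2 0 7 4 5 1 3]
After op 3 (out_shuffle): [6 4 2 5 0 1 7 3]
After op 4 (cut(4)): [0 1 7 3 6 4 2 5]
After op 5 (in_shuffle): [6 0 4 1 2 7 5 3]
After op 6 (in_shuffle): [2 6 7 0 5 4 3 1]
Position 3: card 0.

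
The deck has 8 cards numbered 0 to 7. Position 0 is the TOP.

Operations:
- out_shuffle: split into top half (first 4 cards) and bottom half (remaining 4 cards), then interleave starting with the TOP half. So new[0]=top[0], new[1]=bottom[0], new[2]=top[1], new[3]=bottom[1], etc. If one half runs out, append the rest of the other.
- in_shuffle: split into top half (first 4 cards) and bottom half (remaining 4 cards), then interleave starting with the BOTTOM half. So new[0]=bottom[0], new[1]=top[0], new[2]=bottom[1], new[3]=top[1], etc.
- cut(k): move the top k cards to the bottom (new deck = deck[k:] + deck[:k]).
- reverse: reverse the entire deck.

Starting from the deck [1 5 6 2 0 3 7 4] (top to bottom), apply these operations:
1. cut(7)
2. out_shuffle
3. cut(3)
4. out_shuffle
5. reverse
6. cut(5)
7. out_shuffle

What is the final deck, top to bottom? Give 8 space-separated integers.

After op 1 (cut(7)): [4 1 5 6 2 0 3 7]
After op 2 (out_shuffle): [4 2 1 0 5 3 6 7]
After op 3 (cut(3)): [0 5 3 6 7 4 2 1]
After op 4 (out_shuffle): [0 7 5 4 3 2 6 1]
After op 5 (reverse): [1 6 2 3 4 5 7 0]
After op 6 (cut(5)): [5 7 0 1 6 2 3 4]
After op 7 (out_shuffle): [5 6 7 2 0 3 1 4]

Answer: 5 6 7 2 0 3 1 4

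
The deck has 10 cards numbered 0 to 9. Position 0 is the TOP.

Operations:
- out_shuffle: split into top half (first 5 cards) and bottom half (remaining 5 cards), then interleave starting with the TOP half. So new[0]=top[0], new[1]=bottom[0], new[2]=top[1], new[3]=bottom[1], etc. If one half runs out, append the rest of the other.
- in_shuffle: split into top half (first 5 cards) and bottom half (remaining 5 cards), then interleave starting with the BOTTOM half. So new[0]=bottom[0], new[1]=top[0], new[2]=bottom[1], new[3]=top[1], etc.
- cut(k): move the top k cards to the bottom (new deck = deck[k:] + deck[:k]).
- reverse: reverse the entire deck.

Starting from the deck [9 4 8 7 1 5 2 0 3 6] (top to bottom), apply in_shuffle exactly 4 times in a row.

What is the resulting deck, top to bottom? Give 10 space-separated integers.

Answer: 3 2 1 8 9 6 0 5 7 4

Derivation:
After op 1 (in_shuffle): [5 9 2 4 0 8 3 7 6 1]
After op 2 (in_shuffle): [8 5 3 9 7 2 6 4 1 0]
After op 3 (in_shuffle): [2 8 6 5 4 3 1 9 0 7]
After op 4 (in_shuffle): [3 2 1 8 9 6 0 5 7 4]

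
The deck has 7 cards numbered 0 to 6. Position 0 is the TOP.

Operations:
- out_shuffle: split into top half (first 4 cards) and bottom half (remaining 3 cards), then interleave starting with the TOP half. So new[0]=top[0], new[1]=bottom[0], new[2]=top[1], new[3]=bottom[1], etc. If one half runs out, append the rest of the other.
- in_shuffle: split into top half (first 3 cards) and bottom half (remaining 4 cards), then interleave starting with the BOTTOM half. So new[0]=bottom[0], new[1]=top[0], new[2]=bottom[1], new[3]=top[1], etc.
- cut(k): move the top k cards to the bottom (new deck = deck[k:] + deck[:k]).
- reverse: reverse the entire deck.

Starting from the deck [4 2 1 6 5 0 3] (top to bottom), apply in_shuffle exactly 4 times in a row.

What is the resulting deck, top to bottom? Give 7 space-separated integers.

After op 1 (in_shuffle): [6 4 5 2 0 1 3]
After op 2 (in_shuffle): [2 6 0 4 1 5 3]
After op 3 (in_shuffle): [4 2 1 6 5 0 3]
After op 4 (in_shuffle): [6 4 5 2 0 1 3]

Answer: 6 4 5 2 0 1 3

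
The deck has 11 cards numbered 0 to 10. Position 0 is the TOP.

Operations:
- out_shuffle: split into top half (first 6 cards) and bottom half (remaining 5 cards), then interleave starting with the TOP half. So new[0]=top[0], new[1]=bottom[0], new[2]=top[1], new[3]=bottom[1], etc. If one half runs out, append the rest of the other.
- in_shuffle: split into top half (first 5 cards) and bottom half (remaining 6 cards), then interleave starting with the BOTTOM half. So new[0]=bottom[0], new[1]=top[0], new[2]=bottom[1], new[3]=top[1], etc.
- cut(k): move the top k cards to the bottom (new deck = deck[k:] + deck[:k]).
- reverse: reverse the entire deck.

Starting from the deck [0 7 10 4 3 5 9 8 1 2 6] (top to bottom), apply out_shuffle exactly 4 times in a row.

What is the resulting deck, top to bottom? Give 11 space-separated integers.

After op 1 (out_shuffle): [0 9 7 8 10 1 4 2 3 6 5]
After op 2 (out_shuffle): [0 4 9 2 7 3 8 6 10 5 1]
After op 3 (out_shuffle): [0 8 4 6 9 10 2 5 7 1 3]
After op 4 (out_shuffle): [0 2 8 5 4 7 6 1 9 3 10]

Answer: 0 2 8 5 4 7 6 1 9 3 10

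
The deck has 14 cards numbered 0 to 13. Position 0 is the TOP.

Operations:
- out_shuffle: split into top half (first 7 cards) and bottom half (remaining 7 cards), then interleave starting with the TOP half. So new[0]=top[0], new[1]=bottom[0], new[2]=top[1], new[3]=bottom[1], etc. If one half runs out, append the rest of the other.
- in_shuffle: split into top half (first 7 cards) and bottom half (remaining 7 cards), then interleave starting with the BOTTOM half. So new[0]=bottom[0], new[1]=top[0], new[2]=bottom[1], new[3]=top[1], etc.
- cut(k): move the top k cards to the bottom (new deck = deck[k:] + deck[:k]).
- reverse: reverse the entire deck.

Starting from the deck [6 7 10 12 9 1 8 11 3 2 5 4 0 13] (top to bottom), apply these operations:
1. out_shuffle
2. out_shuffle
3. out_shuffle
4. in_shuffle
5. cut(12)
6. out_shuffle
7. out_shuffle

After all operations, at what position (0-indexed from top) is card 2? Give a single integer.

Answer: 8

Derivation:
After op 1 (out_shuffle): [6 11 7 3 10 2 12 5 9 4 1 0 8 13]
After op 2 (out_shuffle): [6 5 11 9 7 4 3 1 10 0 2 8 12 13]
After op 3 (out_shuffle): [6 1 5 10 11 0 9 2 7 8 4 12 3 13]
After op 4 (in_shuffle): [2 6 7 1 8 5 4 10 12 11 3 0 13 9]
After op 5 (cut(12)): [13 9 2 6 7 1 8 5 4 10 12 11 3 0]
After op 6 (out_shuffle): [13 5 9 4 2 10 6 12 7 11 1 3 8 0]
After op 7 (out_shuffle): [13 12 5 7 9 11 4 1 2 3 10 8 6 0]
Card 2 is at position 8.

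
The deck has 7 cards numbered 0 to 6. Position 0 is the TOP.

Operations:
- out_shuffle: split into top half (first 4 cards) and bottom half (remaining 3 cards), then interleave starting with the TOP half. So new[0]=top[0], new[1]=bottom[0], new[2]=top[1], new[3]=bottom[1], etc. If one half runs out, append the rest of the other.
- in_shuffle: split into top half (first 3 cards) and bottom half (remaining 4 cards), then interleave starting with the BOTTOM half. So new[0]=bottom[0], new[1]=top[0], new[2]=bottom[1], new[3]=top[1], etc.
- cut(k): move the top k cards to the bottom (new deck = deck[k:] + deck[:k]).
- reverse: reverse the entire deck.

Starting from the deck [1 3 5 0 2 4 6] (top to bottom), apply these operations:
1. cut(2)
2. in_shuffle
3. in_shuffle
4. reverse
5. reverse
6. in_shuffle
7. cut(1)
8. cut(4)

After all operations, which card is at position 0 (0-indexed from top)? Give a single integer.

Answer: 1

Derivation:
After op 1 (cut(2)): [5 0 2 4 6 1 3]
After op 2 (in_shuffle): [4 5 6 0 1 2 3]
After op 3 (in_shuffle): [0 4 1 5 2 6 3]
After op 4 (reverse): [3 6 2 5 1 4 0]
After op 5 (reverse): [0 4 1 5 2 6 3]
After op 6 (in_shuffle): [5 0 2 4 6 1 3]
After op 7 (cut(1)): [0 2 4 6 1 3 5]
After op 8 (cut(4)): [1 3 5 0 2 4 6]
Position 0: card 1.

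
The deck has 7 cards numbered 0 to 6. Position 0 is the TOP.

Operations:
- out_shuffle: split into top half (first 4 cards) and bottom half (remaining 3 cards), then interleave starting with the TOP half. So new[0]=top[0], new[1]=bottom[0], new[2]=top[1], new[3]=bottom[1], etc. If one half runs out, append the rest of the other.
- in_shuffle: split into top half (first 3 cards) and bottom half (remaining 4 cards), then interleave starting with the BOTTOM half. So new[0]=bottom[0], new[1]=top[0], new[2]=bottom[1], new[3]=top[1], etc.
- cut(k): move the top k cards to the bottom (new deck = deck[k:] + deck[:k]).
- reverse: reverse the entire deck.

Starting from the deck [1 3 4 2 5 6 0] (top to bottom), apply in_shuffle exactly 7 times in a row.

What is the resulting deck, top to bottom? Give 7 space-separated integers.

Answer: 2 1 5 3 6 4 0

Derivation:
After op 1 (in_shuffle): [2 1 5 3 6 4 0]
After op 2 (in_shuffle): [3 2 6 1 4 5 0]
After op 3 (in_shuffle): [1 3 4 2 5 6 0]
After op 4 (in_shuffle): [2 1 5 3 6 4 0]
After op 5 (in_shuffle): [3 2 6 1 4 5 0]
After op 6 (in_shuffle): [1 3 4 2 5 6 0]
After op 7 (in_shuffle): [2 1 5 3 6 4 0]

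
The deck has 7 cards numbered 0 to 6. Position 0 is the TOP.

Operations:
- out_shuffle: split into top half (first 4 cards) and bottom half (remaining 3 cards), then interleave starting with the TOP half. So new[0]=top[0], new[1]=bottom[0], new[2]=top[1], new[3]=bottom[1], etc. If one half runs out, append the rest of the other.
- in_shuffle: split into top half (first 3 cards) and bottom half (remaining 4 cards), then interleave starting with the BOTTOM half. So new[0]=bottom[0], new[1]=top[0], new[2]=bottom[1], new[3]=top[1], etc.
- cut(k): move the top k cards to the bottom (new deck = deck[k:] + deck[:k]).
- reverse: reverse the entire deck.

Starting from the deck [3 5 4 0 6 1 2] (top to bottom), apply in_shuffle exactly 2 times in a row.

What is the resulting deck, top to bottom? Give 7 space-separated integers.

After op 1 (in_shuffle): [0 3 6 5 1 4 2]
After op 2 (in_shuffle): [5 0 1 3 4 6 2]

Answer: 5 0 1 3 4 6 2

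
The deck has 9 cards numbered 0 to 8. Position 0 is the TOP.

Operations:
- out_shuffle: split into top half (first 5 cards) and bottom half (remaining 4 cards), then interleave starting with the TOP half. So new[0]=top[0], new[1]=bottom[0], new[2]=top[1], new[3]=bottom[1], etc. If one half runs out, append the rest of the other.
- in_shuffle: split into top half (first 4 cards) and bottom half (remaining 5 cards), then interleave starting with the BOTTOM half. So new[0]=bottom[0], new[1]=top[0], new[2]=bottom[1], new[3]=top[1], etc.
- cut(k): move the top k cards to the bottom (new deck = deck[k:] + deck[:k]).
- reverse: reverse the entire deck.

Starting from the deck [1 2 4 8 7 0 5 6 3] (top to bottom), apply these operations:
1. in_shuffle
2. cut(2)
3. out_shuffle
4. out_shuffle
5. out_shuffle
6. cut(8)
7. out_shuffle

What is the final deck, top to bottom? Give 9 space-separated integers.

Answer: 2 8 0 6 1 4 7 5 3

Derivation:
After op 1 (in_shuffle): [7 1 0 2 5 4 6 8 3]
After op 2 (cut(2)): [0 2 5 4 6 8 3 7 1]
After op 3 (out_shuffle): [0 8 2 3 5 7 4 1 6]
After op 4 (out_shuffle): [0 7 8 4 2 1 3 6 5]
After op 5 (out_shuffle): [0 1 7 3 8 6 4 5 2]
After op 6 (cut(8)): [2 0 1 7 3 8 6 4 5]
After op 7 (out_shuffle): [2 8 0 6 1 4 7 5 3]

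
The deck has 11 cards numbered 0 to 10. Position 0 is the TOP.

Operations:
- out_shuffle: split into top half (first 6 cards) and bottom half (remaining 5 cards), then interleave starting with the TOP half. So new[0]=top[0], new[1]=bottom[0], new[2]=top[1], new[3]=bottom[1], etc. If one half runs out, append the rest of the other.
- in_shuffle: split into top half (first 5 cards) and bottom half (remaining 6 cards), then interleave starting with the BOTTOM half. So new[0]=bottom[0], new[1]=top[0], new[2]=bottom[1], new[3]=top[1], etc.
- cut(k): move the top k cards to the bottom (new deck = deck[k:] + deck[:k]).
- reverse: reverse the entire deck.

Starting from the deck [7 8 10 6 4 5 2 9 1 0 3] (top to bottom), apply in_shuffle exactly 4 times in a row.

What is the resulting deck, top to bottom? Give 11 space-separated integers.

After op 1 (in_shuffle): [5 7 2 8 9 10 1 6 0 4 3]
After op 2 (in_shuffle): [10 5 1 7 6 2 0 8 4 9 3]
After op 3 (in_shuffle): [2 10 0 5 8 1 4 7 9 6 3]
After op 4 (in_shuffle): [1 2 4 10 7 0 9 5 6 8 3]

Answer: 1 2 4 10 7 0 9 5 6 8 3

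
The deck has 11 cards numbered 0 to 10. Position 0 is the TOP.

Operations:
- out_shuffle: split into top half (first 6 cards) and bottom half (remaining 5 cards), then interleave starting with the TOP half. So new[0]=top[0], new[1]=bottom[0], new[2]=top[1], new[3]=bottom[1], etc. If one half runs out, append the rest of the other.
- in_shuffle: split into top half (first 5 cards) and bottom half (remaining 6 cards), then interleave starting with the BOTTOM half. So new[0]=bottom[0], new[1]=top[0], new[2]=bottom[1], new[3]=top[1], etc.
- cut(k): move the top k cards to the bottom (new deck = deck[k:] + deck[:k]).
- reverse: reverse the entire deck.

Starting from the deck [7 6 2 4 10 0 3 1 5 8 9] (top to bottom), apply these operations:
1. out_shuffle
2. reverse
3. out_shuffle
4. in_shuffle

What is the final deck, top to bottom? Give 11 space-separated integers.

Answer: 6 0 8 2 3 9 4 1 7 10 5

Derivation:
After op 1 (out_shuffle): [7 3 6 1 2 5 4 8 10 9 0]
After op 2 (reverse): [0 9 10 8 4 5 2 1 6 3 7]
After op 3 (out_shuffle): [0 2 9 1 10 6 8 3 4 7 5]
After op 4 (in_shuffle): [6 0 8 2 3 9 4 1 7 10 5]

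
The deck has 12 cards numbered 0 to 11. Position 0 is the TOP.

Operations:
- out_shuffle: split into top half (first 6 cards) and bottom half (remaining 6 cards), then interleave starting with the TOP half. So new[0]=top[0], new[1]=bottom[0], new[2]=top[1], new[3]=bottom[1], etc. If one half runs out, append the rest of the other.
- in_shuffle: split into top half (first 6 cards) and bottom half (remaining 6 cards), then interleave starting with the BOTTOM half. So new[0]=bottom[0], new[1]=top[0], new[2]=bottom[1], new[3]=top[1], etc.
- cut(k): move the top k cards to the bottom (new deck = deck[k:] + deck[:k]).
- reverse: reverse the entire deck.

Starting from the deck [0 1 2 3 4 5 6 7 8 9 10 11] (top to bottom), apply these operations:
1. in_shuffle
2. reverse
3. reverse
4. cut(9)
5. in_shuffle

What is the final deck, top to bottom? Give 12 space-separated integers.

Answer: 1 4 8 11 2 5 9 6 3 0 10 7

Derivation:
After op 1 (in_shuffle): [6 0 7 1 8 2 9 3 10 4 11 5]
After op 2 (reverse): [5 11 4 10 3 9 2 8 1 7 0 6]
After op 3 (reverse): [6 0 7 1 8 2 9 3 10 4 11 5]
After op 4 (cut(9)): [4 11 5 6 0 7 1 8 2 9 3 10]
After op 5 (in_shuffle): [1 4 8 11 2 5 9 6 3 0 10 7]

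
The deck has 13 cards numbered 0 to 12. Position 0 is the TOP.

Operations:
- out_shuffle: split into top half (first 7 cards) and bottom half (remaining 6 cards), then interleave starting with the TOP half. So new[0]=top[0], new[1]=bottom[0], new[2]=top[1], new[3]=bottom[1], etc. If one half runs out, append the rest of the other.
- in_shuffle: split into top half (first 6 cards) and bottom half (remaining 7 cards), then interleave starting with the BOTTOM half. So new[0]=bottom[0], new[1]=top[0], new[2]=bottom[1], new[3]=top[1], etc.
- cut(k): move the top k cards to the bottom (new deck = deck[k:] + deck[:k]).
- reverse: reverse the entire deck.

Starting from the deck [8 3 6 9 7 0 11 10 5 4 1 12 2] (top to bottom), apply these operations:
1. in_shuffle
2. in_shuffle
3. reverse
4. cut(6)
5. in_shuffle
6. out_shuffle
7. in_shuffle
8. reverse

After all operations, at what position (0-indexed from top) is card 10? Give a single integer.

Answer: 12

Derivation:
After op 1 (in_shuffle): [11 8 10 3 5 6 4 9 1 7 12 0 2]
After op 2 (in_shuffle): [4 11 9 8 1 10 7 3 12 5 0 6 2]
After op 3 (reverse): [2 6 0 5 12 3 7 10 1 8 9 11 4]
After op 4 (cut(6)): [7 10 1 8 9 11 4 2 6 0 5 12 3]
After op 5 (in_shuffle): [4 7 2 10 6 1 0 8 5 9 12 11 3]
After op 6 (out_shuffle): [4 8 7 5 2 9 10 12 6 11 1 3 0]
After op 7 (in_shuffle): [10 4 12 8 6 7 11 5 1 2 3 9 0]
After op 8 (reverse): [0 9 3 2 1 5 11 7 6 8 12 4 10]
Card 10 is at position 12.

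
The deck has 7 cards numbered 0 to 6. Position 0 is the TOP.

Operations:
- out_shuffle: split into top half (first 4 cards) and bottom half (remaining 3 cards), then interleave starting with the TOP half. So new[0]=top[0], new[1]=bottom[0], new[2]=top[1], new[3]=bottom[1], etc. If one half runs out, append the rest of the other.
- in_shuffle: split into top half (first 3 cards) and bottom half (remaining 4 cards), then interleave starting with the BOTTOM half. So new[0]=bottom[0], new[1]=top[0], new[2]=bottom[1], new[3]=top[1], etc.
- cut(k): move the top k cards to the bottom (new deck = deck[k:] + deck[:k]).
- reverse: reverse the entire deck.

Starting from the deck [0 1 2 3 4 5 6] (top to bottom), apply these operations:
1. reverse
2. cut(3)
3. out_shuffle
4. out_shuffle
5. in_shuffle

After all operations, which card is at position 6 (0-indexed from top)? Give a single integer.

After op 1 (reverse): [6 5 4 3 2 1 0]
After op 2 (cut(3)): [3 2 1 0 6 5 4]
After op 3 (out_shuffle): [3 6 2 5 1 4 0]
After op 4 (out_shuffle): [3 1 6 4 2 0 5]
After op 5 (in_shuffle): [4 3 2 1 0 6 5]
Position 6: card 5.

Answer: 5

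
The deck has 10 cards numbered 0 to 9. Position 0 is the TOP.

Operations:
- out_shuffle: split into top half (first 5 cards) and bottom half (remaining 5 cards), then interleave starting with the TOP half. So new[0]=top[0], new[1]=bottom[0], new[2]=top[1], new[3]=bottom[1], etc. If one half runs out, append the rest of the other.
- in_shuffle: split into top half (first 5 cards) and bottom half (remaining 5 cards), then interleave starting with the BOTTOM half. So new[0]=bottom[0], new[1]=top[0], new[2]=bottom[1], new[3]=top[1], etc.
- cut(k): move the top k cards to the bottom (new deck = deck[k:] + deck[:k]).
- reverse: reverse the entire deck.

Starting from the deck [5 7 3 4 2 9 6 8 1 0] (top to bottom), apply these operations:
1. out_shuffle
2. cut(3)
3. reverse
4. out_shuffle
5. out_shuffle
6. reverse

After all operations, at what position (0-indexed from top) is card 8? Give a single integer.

Answer: 8

Derivation:
After op 1 (out_shuffle): [5 9 7 6 3 8 4 1 2 0]
After op 2 (cut(3)): [6 3 8 4 1 2 0 5 9 7]
After op 3 (reverse): [7 9 5 0 2 1 4 8 3 6]
After op 4 (out_shuffle): [7 1 9 4 5 8 0 3 2 6]
After op 5 (out_shuffle): [7 8 1 0 9 3 4 2 5 6]
After op 6 (reverse): [6 5 2 4 3 9 0 1 8 7]
Card 8 is at position 8.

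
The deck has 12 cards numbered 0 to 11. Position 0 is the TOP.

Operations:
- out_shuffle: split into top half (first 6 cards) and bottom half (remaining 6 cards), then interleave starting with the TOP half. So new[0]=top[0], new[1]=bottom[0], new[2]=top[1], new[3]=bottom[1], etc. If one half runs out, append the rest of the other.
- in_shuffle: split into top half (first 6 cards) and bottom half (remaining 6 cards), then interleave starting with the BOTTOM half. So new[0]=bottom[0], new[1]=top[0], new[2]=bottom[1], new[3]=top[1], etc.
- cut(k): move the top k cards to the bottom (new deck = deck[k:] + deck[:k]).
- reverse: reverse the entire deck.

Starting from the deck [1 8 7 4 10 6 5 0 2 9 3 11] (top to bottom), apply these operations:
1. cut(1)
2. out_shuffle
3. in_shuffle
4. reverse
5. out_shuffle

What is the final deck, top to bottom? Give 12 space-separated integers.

After op 1 (cut(1)): [8 7 4 10 6 5 0 2 9 3 11 1]
After op 2 (out_shuffle): [8 0 7 2 4 9 10 3 6 11 5 1]
After op 3 (in_shuffle): [10 8 3 0 6 7 11 2 5 4 1 9]
After op 4 (reverse): [9 1 4 5 2 11 7 6 0 3 8 10]
After op 5 (out_shuffle): [9 7 1 6 4 0 5 3 2 8 11 10]

Answer: 9 7 1 6 4 0 5 3 2 8 11 10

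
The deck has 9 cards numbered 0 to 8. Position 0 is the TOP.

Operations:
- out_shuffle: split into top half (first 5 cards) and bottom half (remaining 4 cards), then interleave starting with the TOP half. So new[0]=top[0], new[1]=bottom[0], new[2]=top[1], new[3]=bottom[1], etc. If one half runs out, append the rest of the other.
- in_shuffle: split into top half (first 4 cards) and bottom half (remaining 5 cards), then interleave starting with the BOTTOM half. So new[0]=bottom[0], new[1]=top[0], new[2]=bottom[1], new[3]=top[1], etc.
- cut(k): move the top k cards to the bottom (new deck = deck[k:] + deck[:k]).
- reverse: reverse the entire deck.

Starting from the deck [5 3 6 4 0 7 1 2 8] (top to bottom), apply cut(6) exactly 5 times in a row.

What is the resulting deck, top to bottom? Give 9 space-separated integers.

After op 1 (cut(6)): [1 2 8 5 3 6 4 0 7]
After op 2 (cut(6)): [4 0 7 1 2 8 5 3 6]
After op 3 (cut(6)): [5 3 6 4 0 7 1 2 8]
After op 4 (cut(6)): [1 2 8 5 3 6 4 0 7]
After op 5 (cut(6)): [4 0 7 1 2 8 5 3 6]

Answer: 4 0 7 1 2 8 5 3 6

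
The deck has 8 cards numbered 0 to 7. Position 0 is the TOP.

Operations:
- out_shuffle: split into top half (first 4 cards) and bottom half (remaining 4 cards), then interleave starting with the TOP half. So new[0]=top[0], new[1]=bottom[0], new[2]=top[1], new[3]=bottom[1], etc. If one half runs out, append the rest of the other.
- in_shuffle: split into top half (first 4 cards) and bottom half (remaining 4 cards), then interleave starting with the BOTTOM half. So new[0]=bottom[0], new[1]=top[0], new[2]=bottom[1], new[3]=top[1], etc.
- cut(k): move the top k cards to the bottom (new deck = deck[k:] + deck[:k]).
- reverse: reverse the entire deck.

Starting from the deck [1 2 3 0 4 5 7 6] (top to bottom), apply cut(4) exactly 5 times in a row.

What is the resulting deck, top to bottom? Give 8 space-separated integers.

After op 1 (cut(4)): [4 5 7 6 1 2 3 0]
After op 2 (cut(4)): [1 2 3 0 4 5 7 6]
After op 3 (cut(4)): [4 5 7 6 1 2 3 0]
After op 4 (cut(4)): [1 2 3 0 4 5 7 6]
After op 5 (cut(4)): [4 5 7 6 1 2 3 0]

Answer: 4 5 7 6 1 2 3 0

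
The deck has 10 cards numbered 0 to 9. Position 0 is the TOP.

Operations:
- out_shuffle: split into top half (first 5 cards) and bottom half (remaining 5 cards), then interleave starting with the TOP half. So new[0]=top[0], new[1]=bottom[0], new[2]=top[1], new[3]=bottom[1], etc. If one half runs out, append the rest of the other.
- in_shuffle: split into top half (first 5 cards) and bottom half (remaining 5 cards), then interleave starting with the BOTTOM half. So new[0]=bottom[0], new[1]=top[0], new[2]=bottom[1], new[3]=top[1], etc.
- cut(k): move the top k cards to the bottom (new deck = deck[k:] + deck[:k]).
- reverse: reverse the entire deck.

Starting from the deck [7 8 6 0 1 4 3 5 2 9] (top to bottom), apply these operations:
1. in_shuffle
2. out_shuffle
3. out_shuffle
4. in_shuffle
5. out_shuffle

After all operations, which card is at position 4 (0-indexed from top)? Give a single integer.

After op 1 (in_shuffle): [4 7 3 8 5 6 2 0 9 1]
After op 2 (out_shuffle): [4 6 7 2 3 0 8 9 5 1]
After op 3 (out_shuffle): [4 0 6 8 7 9 2 5 3 1]
After op 4 (in_shuffle): [9 4 2 0 5 6 3 8 1 7]
After op 5 (out_shuffle): [9 6 4 3 2 8 0 1 5 7]
Position 4: card 2.

Answer: 2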